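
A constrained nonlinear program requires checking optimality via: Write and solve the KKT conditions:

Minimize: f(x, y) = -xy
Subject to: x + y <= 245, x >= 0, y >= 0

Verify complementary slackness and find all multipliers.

Problem: min -xy s.t. x + y <= 245 (multiplier lambda), x >= 0 (mu_x), y >= 0 (mu_y)
KKT stationarity: -y + lambda - mu_x = 0, -x + lambda - mu_y = 0, with lambda, mu_x, mu_y >= 0
Complementary slackness: lambda*(x + y - 245) = 0, mu_x*x = 0, mu_y*y = 0
If lambda = 0: y = -mu_x <= 0 and x = -mu_y <= 0 force x = y = 0 with f = 0; but x = y = 245/2 is feasible with f = -60025/4 < 0, so this is not the minimum. Hence lambda > 0 and x + y = 245.
Try x > 0, y > 0 (so mu_x = mu_y = 0): y = lambda, x = lambda => x = y = lambda
x + y = 245 => 2*lambda = 245 => lambda = 245/2
x* = y* = 245/2 > 0, consistent with mu_x = mu_y = 0.
(Any feasible point with x = 0 or y = 0 has f = 0 > -60025/4, so the minimum is not on those boundaries.)
min(-xy) = -60025/4 (i.e. max xy = 60025/4)
Multipliers: lambda = 245/2, mu_x = 0, mu_y = 0
Complementary slackness: lambda*(x + y - 245) = 245/2*(245/2 + 245/2 - 245) = 0, mu_x*x = 0*245/2 = 0, mu_y*y = 0*245/2 = 0. Satisfied.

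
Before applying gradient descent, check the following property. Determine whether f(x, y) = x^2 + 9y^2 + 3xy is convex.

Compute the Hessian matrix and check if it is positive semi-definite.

f(x,y) = x^2 + 9y^2 + 3xy
Hessian H = [[2, 3], [3, 18]]
trace(H) = 20, det(H) = 27
Eigenvalues: (20 +/- sqrt(292)) / 2 = 18.54, 1.456
Since both eigenvalues > 0, f is convex.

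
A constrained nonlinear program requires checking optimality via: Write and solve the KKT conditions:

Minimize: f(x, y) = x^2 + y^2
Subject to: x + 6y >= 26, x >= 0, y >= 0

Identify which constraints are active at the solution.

KKT conditions for min x^2 + y^2 s.t. 1x + 6y >= 26, x >= 0, y >= 0:
Stationarity: 2x = mu*1 + mu_x, 2y = mu*6 + mu_y, with mu, mu_x, mu_y >= 0
Complementary slackness: mu*(x + 6y - 26) = 0, mu_x*x = 0, mu_y*y = 0
(0, 0) is infeasible (1*0 + 6*0 < 26), so if mu = 0 stationarity would force x = mu_x/2 >= 0, y = mu_y/2 >= 0 with mu_x*x = mu_y*y = 0, i.e. x = y = 0: contradiction. Hence mu > 0 and x + 6y = 26 is active.
Try x > 0, y > 0 (so mu_x = mu_y = 0): x = 1*mu/2, y = 6*mu/2
Substitute: 1*(1*mu/2) + 6*(6*mu/2) = 26
  mu*37/2 = 26 => mu = 52/37
x* = 26/37 > 0, y* = 156/37 > 0, consistent with mu_x = mu_y = 0.
f is convex and the constraints are linear, so this KKT point is the global minimum.
f* = 676/37
Active constraints: x + 6y >= 26 (holds with equality, mu = 52/37 > 0); x >= 0 and y >= 0 are inactive (mu_x = mu_y = 0).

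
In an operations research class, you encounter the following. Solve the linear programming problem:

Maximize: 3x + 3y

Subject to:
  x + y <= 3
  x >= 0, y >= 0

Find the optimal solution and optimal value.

The feasible region has vertices at [(0, 0), (3, 0), (0, 3)].
Checking objective 3x + 3y at each vertex:
  (0, 0): 3*0 + 3*0 = 0
  (3, 0): 3*3 + 3*0 = 9
  (0, 3): 3*0 + 3*3 = 9
Maximum is 9 at (3, 0).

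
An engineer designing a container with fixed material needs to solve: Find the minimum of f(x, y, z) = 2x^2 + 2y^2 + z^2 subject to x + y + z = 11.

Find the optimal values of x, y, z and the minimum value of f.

Using Lagrange multipliers on f = 2x^2 + 2y^2 + z^2 with constraint x + y + z = 11:
Conditions: 2*2*x = lambda, 2*2*y = lambda, 2*1*z = lambda
So x = lambda/4, y = lambda/4, z = lambda/2
Substituting into constraint: lambda * (1) = 11
lambda = 11
x = 11/4, y = 11/4, z = 11/2
Minimum value = 121/2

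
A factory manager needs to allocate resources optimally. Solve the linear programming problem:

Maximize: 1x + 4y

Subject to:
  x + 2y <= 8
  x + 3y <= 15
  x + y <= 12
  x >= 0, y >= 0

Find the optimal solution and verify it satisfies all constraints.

Feasible vertices: (0, 0), (0, 4), (8, 0)
Objective 1x + 4y at each vertex:
  (0, 0): 0
  (0, 4): 16
  (8, 0): 8
Maximum is 16 at (0, 4).
Verify constraints at (x, y) = (0, 4):
  1*0 + 2*4 = 8 <= 8 (active)
  1*0 + 3*4 = 12 <= 15
  1*0 + 1*4 = 4 <= 12
  x = 0 >= 0, y = 4 >= 0. All constraints satisfied.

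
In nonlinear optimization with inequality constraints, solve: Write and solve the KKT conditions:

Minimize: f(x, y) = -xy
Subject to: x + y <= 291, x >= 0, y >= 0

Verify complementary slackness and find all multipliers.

Problem: min -xy s.t. x + y <= 291 (multiplier lambda), x >= 0 (mu_x), y >= 0 (mu_y)
KKT stationarity: -y + lambda - mu_x = 0, -x + lambda - mu_y = 0, with lambda, mu_x, mu_y >= 0
Complementary slackness: lambda*(x + y - 291) = 0, mu_x*x = 0, mu_y*y = 0
If lambda = 0: y = -mu_x <= 0 and x = -mu_y <= 0 force x = y = 0 with f = 0; but x = y = 291/2 is feasible with f = -84681/4 < 0, so this is not the minimum. Hence lambda > 0 and x + y = 291.
Try x > 0, y > 0 (so mu_x = mu_y = 0): y = lambda, x = lambda => x = y = lambda
x + y = 291 => 2*lambda = 291 => lambda = 291/2
x* = y* = 291/2 > 0, consistent with mu_x = mu_y = 0.
(Any feasible point with x = 0 or y = 0 has f = 0 > -84681/4, so the minimum is not on those boundaries.)
min(-xy) = -84681/4 (i.e. max xy = 84681/4)
Multipliers: lambda = 291/2, mu_x = 0, mu_y = 0
Complementary slackness: lambda*(x + y - 291) = 291/2*(291/2 + 291/2 - 291) = 0, mu_x*x = 0*291/2 = 0, mu_y*y = 0*291/2 = 0. Satisfied.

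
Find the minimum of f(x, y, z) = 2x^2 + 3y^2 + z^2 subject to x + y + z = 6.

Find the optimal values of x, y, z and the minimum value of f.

Using Lagrange multipliers on f = 2x^2 + 3y^2 + z^2 with constraint x + y + z = 6:
Conditions: 2*2*x = lambda, 2*3*y = lambda, 2*1*z = lambda
So x = lambda/4, y = lambda/6, z = lambda/2
Substituting into constraint: lambda * (11/12) = 6
lambda = 72/11
x = 18/11, y = 12/11, z = 36/11
Minimum value = 216/11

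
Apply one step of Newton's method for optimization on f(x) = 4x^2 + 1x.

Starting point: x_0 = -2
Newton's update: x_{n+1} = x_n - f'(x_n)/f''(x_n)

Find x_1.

f(x) = 4x^2 + 1x
f'(x) = 8x + (1), f''(x) = 8
Newton step: x_1 = x_0 - f'(x_0)/f''(x_0)
f'(-2) = -15
x_1 = -2 - -15/8 = -1/8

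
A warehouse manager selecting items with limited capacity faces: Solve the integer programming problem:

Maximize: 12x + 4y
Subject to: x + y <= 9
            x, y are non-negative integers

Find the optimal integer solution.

Objective: 12x + 4y, constraint: x + y <= 9
Coefficient of x is 12 >= coefficient of y is 4, so allocate the entire budget to x.
Optimal: x = 9, y = 0, value = 108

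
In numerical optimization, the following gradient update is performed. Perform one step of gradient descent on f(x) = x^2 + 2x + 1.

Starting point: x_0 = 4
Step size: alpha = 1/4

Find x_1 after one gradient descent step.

f(x) = x^2 + 2x + 1
f'(x) = 2x + 2
f'(4) = 2*4 + (2) = 10
x_1 = x_0 - alpha * f'(x_0) = 4 - 1/4 * 10 = 3/2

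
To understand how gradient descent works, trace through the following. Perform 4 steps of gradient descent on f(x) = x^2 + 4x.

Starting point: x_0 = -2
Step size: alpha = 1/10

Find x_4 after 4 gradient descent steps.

f(x) = x^2 + 4x, f'(x) = 2x + (4)
Step 1: f'(-2) = 0, x_1 = -2 - 1/10 * 0 = -2
Step 2: f'(-2) = 0, x_2 = -2 - 1/10 * 0 = -2
Step 3: f'(-2) = 0, x_3 = -2 - 1/10 * 0 = -2
Step 4: f'(-2) = 0, x_4 = -2 - 1/10 * 0 = -2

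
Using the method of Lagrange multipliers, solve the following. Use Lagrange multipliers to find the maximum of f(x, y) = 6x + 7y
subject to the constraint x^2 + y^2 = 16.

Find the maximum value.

Set up Lagrange conditions: grad f = lambda * grad g
  6 = 2*lambda*x
  7 = 2*lambda*y
From these: x/y = 6/7, so x = 6t, y = 7t for some t.
Substitute into constraint: (6t)^2 + (7t)^2 = 16
  t^2 * 85 = 16
  t = sqrt(16/85)
Maximum = 6*x + 7*y = (6^2 + 7^2)*t = 85 * sqrt(16/85) = sqrt(1360)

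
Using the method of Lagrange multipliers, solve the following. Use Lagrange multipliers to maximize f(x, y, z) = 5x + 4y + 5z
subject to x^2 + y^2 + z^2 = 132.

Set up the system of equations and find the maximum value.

Lagrange conditions: 5 = 2*lambda*x, 4 = 2*lambda*y, 5 = 2*lambda*z
So x:5 = y:4 = z:5, i.e. x = 5t, y = 4t, z = 5t
Constraint: t^2*(5^2 + 4^2 + 5^2) = 132
  t^2 * 66 = 132  =>  t = sqrt(2)
Maximum = 5*5t + 4*4t + 5*5t = 66*sqrt(2) = sqrt(8712)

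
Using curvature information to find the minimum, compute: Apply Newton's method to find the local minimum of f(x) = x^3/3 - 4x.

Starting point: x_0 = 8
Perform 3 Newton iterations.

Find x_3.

f(x) = x^3/3 - 4x
f'(x) = x^2 - 4, f''(x) = 2x
Newton update: x_{n+1} = x_n - (x_n^2 - 4)/(2*x_n)
Step 1: x_0 = 8, f'=60, f''=16, x_1 = 17/4
Step 2: x_1 = 17/4, f'=225/16, f''=17/2, x_2 = 353/136
Step 3: x_2 = 353/136, f'=50625/18496, f''=353/68, x_3 = 198593/96016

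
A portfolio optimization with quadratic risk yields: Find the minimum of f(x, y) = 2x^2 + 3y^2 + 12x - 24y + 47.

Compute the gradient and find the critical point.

f(x,y) = 2x^2 + 3y^2 + 12x - 24y + 47
df/dx = 4x + (12) = 0  =>  x = -3
df/dy = 6y + (-24) = 0  =>  y = 4
f(-3, 4) = 2*(-3)^2 + 3*(4)^2 + 12*(-3) + -24*(4) + 47 = -19
Hessian is diagonal with entries 4, 6 > 0, so this is a minimum.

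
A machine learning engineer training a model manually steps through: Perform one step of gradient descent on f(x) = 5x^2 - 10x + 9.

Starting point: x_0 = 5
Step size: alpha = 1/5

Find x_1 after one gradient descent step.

f(x) = 5x^2 - 10x + 9
f'(x) = 10x - 10
f'(5) = 10*5 + (-10) = 40
x_1 = x_0 - alpha * f'(x_0) = 5 - 1/5 * 40 = -3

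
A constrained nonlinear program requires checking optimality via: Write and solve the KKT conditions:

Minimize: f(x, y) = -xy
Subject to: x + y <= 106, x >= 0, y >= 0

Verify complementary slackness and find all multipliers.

Problem: min -xy s.t. x + y <= 106 (multiplier lambda), x >= 0 (mu_x), y >= 0 (mu_y)
KKT stationarity: -y + lambda - mu_x = 0, -x + lambda - mu_y = 0, with lambda, mu_x, mu_y >= 0
Complementary slackness: lambda*(x + y - 106) = 0, mu_x*x = 0, mu_y*y = 0
If lambda = 0: y = -mu_x <= 0 and x = -mu_y <= 0 force x = y = 0 with f = 0; but x = y = 53 is feasible with f = -2809 < 0, so this is not the minimum. Hence lambda > 0 and x + y = 106.
Try x > 0, y > 0 (so mu_x = mu_y = 0): y = lambda, x = lambda => x = y = lambda
x + y = 106 => 2*lambda = 106 => lambda = 53
x* = y* = 53 > 0, consistent with mu_x = mu_y = 0.
(Any feasible point with x = 0 or y = 0 has f = 0 > -2809, so the minimum is not on those boundaries.)
min(-xy) = -2809 (i.e. max xy = 2809)
Multipliers: lambda = 53, mu_x = 0, mu_y = 0
Complementary slackness: lambda*(x + y - 106) = 53*(53 + 53 - 106) = 0, mu_x*x = 0*53 = 0, mu_y*y = 0*53 = 0. Satisfied.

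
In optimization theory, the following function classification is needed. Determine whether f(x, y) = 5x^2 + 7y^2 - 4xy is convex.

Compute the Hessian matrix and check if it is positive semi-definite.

f(x,y) = 5x^2 + 7y^2 - 4xy
Hessian H = [[10, -4], [-4, 14]]
trace(H) = 24, det(H) = 124
Eigenvalues: (24 +/- sqrt(80)) / 2 = 16.47, 7.528
Since both eigenvalues > 0, f is convex.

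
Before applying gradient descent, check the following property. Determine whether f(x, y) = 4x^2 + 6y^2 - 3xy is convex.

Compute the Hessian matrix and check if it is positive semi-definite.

f(x,y) = 4x^2 + 6y^2 - 3xy
Hessian H = [[8, -3], [-3, 12]]
trace(H) = 20, det(H) = 87
Eigenvalues: (20 +/- sqrt(52)) / 2 = 13.61, 6.394
Since both eigenvalues > 0, f is convex.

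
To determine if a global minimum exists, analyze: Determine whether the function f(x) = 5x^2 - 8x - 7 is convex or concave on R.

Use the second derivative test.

f(x) = 5x^2 - 8x - 7
f'(x) = 10x - 8
f''(x) = 10
Since f''(x) = 10 > 0 for all x, f is convex on R.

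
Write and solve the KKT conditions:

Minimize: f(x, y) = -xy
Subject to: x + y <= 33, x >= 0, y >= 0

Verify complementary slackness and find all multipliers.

Problem: min -xy s.t. x + y <= 33 (multiplier lambda), x >= 0 (mu_x), y >= 0 (mu_y)
KKT stationarity: -y + lambda - mu_x = 0, -x + lambda - mu_y = 0, with lambda, mu_x, mu_y >= 0
Complementary slackness: lambda*(x + y - 33) = 0, mu_x*x = 0, mu_y*y = 0
If lambda = 0: y = -mu_x <= 0 and x = -mu_y <= 0 force x = y = 0 with f = 0; but x = y = 33/2 is feasible with f = -1089/4 < 0, so this is not the minimum. Hence lambda > 0 and x + y = 33.
Try x > 0, y > 0 (so mu_x = mu_y = 0): y = lambda, x = lambda => x = y = lambda
x + y = 33 => 2*lambda = 33 => lambda = 33/2
x* = y* = 33/2 > 0, consistent with mu_x = mu_y = 0.
(Any feasible point with x = 0 or y = 0 has f = 0 > -1089/4, so the minimum is not on those boundaries.)
min(-xy) = -1089/4 (i.e. max xy = 1089/4)
Multipliers: lambda = 33/2, mu_x = 0, mu_y = 0
Complementary slackness: lambda*(x + y - 33) = 33/2*(33/2 + 33/2 - 33) = 0, mu_x*x = 0*33/2 = 0, mu_y*y = 0*33/2 = 0. Satisfied.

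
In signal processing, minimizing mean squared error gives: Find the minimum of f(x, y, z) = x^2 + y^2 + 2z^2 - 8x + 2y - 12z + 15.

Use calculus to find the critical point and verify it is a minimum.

f(x,y,z) = x^2 + y^2 + 2z^2 - 8x + 2y - 12z + 15
df/dx = 2x + (-8) = 0 => x = 4
df/dy = 2y + (2) = 0 => y = -1
df/dz = 4z + (-12) = 0 => z = 3
f(4,-1,3) = 1*(4)^2 + 1*(-1)^2 + 2*(3)^2 + -8*(4) + 2*(-1) + -12*(3) + 15 = -20
Hessian is diagonal with entries 2, 2, 4 > 0, confirmed minimum.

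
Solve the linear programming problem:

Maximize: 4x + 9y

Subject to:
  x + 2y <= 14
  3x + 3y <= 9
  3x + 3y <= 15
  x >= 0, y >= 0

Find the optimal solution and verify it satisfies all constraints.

Feasible vertices: (0, 0), (0, 3), (3, 0)
Objective 4x + 9y at each vertex:
  (0, 0): 0
  (0, 3): 27
  (3, 0): 12
Maximum is 27 at (0, 3).
Verify constraints at (x, y) = (0, 3):
  1*0 + 2*3 = 6 <= 14
  3*0 + 3*3 = 9 <= 9 (active)
  3*0 + 3*3 = 9 <= 15
  x = 0 >= 0, y = 3 >= 0. All constraints satisfied.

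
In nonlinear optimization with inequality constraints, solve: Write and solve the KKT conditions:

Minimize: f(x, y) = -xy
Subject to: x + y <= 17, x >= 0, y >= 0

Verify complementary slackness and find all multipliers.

Problem: min -xy s.t. x + y <= 17 (multiplier lambda), x >= 0 (mu_x), y >= 0 (mu_y)
KKT stationarity: -y + lambda - mu_x = 0, -x + lambda - mu_y = 0, with lambda, mu_x, mu_y >= 0
Complementary slackness: lambda*(x + y - 17) = 0, mu_x*x = 0, mu_y*y = 0
If lambda = 0: y = -mu_x <= 0 and x = -mu_y <= 0 force x = y = 0 with f = 0; but x = y = 17/2 is feasible with f = -289/4 < 0, so this is not the minimum. Hence lambda > 0 and x + y = 17.
Try x > 0, y > 0 (so mu_x = mu_y = 0): y = lambda, x = lambda => x = y = lambda
x + y = 17 => 2*lambda = 17 => lambda = 17/2
x* = y* = 17/2 > 0, consistent with mu_x = mu_y = 0.
(Any feasible point with x = 0 or y = 0 has f = 0 > -289/4, so the minimum is not on those boundaries.)
min(-xy) = -289/4 (i.e. max xy = 289/4)
Multipliers: lambda = 17/2, mu_x = 0, mu_y = 0
Complementary slackness: lambda*(x + y - 17) = 17/2*(17/2 + 17/2 - 17) = 0, mu_x*x = 0*17/2 = 0, mu_y*y = 0*17/2 = 0. Satisfied.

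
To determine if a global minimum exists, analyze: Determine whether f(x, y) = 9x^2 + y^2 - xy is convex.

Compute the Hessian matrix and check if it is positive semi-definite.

f(x,y) = 9x^2 + y^2 - xy
Hessian H = [[18, -1], [-1, 2]]
trace(H) = 20, det(H) = 35
Eigenvalues: (20 +/- sqrt(260)) / 2 = 18.06, 1.938
Since both eigenvalues > 0, f is convex.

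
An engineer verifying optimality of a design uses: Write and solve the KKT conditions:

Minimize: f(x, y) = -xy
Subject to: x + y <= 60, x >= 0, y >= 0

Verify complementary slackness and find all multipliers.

Problem: min -xy s.t. x + y <= 60 (multiplier lambda), x >= 0 (mu_x), y >= 0 (mu_y)
KKT stationarity: -y + lambda - mu_x = 0, -x + lambda - mu_y = 0, with lambda, mu_x, mu_y >= 0
Complementary slackness: lambda*(x + y - 60) = 0, mu_x*x = 0, mu_y*y = 0
If lambda = 0: y = -mu_x <= 0 and x = -mu_y <= 0 force x = y = 0 with f = 0; but x = y = 30 is feasible with f = -900 < 0, so this is not the minimum. Hence lambda > 0 and x + y = 60.
Try x > 0, y > 0 (so mu_x = mu_y = 0): y = lambda, x = lambda => x = y = lambda
x + y = 60 => 2*lambda = 60 => lambda = 30
x* = y* = 30 > 0, consistent with mu_x = mu_y = 0.
(Any feasible point with x = 0 or y = 0 has f = 0 > -900, so the minimum is not on those boundaries.)
min(-xy) = -900 (i.e. max xy = 900)
Multipliers: lambda = 30, mu_x = 0, mu_y = 0
Complementary slackness: lambda*(x + y - 60) = 30*(30 + 30 - 60) = 0, mu_x*x = 0*30 = 0, mu_y*y = 0*30 = 0. Satisfied.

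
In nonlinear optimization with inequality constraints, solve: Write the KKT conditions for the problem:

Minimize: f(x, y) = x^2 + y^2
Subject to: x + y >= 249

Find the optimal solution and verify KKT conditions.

KKT conditions for min x^2 + y^2 s.t. x + y >= 249:
Stationarity: 2x = mu, 2y = mu
So x = y = mu/2.
Complementary slackness: mu*(x + y - 249) = 0
Primal feasibility: x + y >= 249; dual feasibility: mu >= 0
If mu = 0 then x = y = 0, but 0 + 0 < 249 is infeasible, so the constraint is active.
Constraint active: x + y = 2*(mu/2) = 249 => mu = 249
x = y = 249/2, f = 62001/2
Verify: stationarity 2*(249/2) = 249 = mu; primal 249/2 + 249/2 = 249 >= 249; dual mu = 249 >= 0; complementary slackness 249*(249 - 249) = 0. All KKT conditions hold.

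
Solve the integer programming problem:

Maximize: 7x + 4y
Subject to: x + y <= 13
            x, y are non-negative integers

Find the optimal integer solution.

Objective: 7x + 4y, constraint: x + y <= 13
Coefficient of x is 7 >= coefficient of y is 4, so allocate the entire budget to x.
Optimal: x = 13, y = 0, value = 91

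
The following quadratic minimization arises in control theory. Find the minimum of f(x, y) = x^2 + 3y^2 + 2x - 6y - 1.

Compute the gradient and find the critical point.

f(x,y) = x^2 + 3y^2 + 2x - 6y - 1
df/dx = 2x + (2) = 0  =>  x = -1
df/dy = 6y + (-6) = 0  =>  y = 1
f(-1, 1) = 1*(-1)^2 + 3*(1)^2 + 2*(-1) + -6*(1) + -1 = -5
Hessian is diagonal with entries 2, 6 > 0, so this is a minimum.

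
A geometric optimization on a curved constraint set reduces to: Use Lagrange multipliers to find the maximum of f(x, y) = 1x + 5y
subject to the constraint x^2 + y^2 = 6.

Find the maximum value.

Set up Lagrange conditions: grad f = lambda * grad g
  1 = 2*lambda*x
  5 = 2*lambda*y
From these: x/y = 1/5, so x = 1t, y = 5t for some t.
Substitute into constraint: (1t)^2 + (5t)^2 = 6
  t^2 * 26 = 6
  t = sqrt(6/26)
Maximum = 1*x + 5*y = (1^2 + 5^2)*t = 26 * sqrt(6/26) = sqrt(156)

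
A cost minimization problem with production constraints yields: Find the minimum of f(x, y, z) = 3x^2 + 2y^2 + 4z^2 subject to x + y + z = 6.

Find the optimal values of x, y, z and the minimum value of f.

Using Lagrange multipliers on f = 3x^2 + 2y^2 + 4z^2 with constraint x + y + z = 6:
Conditions: 2*3*x = lambda, 2*2*y = lambda, 2*4*z = lambda
So x = lambda/6, y = lambda/4, z = lambda/8
Substituting into constraint: lambda * (13/24) = 6
lambda = 144/13
x = 24/13, y = 36/13, z = 18/13
Minimum value = 432/13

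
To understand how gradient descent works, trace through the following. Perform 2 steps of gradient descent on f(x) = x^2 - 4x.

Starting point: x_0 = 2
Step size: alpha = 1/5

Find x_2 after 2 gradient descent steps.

f(x) = x^2 - 4x, f'(x) = 2x + (-4)
Step 1: f'(2) = 0, x_1 = 2 - 1/5 * 0 = 2
Step 2: f'(2) = 0, x_2 = 2 - 1/5 * 0 = 2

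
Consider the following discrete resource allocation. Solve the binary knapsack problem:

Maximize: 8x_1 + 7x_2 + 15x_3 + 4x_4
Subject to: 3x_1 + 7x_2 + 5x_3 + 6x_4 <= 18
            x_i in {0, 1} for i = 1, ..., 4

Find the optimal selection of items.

Items: item 1 (v=8, w=3), item 2 (v=7, w=7), item 3 (v=15, w=5), item 4 (v=4, w=6)
Capacity: 18
Checking all 16 subsets (w = total weight, v = total value):
  {}: w = 0, v = 0
  {1}: w = 3, v = 8
  {2}: w = 7, v = 7
  {3}: w = 5, v = 15
  {4}: w = 6, v = 4
  {1, 2}: w = 10, v = 15
  {1, 3}: w = 8, v = 23
  {1, 4}: w = 9, v = 12
  {2, 3}: w = 12, v = 22
  {2, 4}: w = 13, v = 11
  {3, 4}: w = 11, v = 19
  {1, 2, 3}: w = 15, v = 30
  {1, 2, 4}: w = 16, v = 19
  {1, 3, 4}: w = 14, v = 27
  {2, 3, 4}: w = 18, v = 26
  {1, 2, 3, 4}: w = 21 > 18, infeasible
Best feasible subset: items [1, 2, 3]
Total weight: 15 <= 18, total value: 30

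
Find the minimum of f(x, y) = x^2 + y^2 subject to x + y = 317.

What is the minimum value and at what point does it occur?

Substitute y = 317 - x into f(x,y) = x^2 + y^2:
g(x) = x^2 + (317 - x)^2 = 2x^2 - 634x + 100489
g'(x) = 4x - 634 = 0  =>  x = 317/2
y = 317 - 317/2 = 317/2
Minimum value = (317/2)^2 + (317/2)^2 = 100489/2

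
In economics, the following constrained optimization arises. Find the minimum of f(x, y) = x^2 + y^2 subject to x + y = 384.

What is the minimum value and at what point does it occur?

Substitute y = 384 - x into f(x,y) = x^2 + y^2:
g(x) = x^2 + (384 - x)^2 = 2x^2 - 768x + 147456
g'(x) = 4x - 768 = 0  =>  x = 192
y = 384 - 192 = 192
Minimum value = 192^2 + 192^2 = 73728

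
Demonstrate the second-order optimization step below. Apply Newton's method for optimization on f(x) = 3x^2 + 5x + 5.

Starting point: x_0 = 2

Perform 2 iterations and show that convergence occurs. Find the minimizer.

f(x) = 3x^2 + 5x + 5, f'(x) = 6x + (5), f''(x) = 6
Step 1: f'(2) = 17, x_1 = 2 - 17/6 = -5/6
Step 2: f'(-5/6) = 0, x_2 = -5/6 (converged)
Newton's method converges in 1 step for quadratics.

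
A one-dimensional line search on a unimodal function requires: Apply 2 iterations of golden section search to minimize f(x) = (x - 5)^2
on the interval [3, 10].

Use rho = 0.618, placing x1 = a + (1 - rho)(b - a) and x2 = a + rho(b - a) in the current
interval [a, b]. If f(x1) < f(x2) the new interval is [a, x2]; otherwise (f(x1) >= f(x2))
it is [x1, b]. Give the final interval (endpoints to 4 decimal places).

Golden section search for min of f(x) = (x - 5)^2 on [3, 10].
Each step: x1 = a + (1 - rho)(b - a), x2 = a + rho(b - a); if f(x1) < f(x2) keep [a, x2], otherwise keep [x1, b].
Step 1: [3.0000, 10.0000], x1=5.6740 (f=0.4543), x2=7.3260 (f=5.4103); f(x1) < f(x2) => keep [3.0000, 7.3260]
Step 2: [3.0000, 7.3260], x1=4.6525 (f=0.1207), x2=5.6735 (f=0.4536); f(x1) < f(x2) => keep [3.0000, 5.6735]
Final interval: [3.0000, 5.6735]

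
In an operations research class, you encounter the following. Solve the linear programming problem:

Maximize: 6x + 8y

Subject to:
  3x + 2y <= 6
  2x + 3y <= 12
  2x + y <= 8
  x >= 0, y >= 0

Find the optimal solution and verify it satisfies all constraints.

Feasible vertices: (0, 0), (0, 3), (2, 0)
Objective 6x + 8y at each vertex:
  (0, 0): 0
  (0, 3): 24
  (2, 0): 12
Maximum is 24 at (0, 3).
Verify constraints at (x, y) = (0, 3):
  3*0 + 2*3 = 6 <= 6 (active)
  2*0 + 3*3 = 9 <= 12
  2*0 + 1*3 = 3 <= 8
  x = 0 >= 0, y = 3 >= 0. All constraints satisfied.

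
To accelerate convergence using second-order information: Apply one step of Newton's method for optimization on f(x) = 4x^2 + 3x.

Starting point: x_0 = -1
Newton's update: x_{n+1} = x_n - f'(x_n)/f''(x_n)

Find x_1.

f(x) = 4x^2 + 3x
f'(x) = 8x + (3), f''(x) = 8
Newton step: x_1 = x_0 - f'(x_0)/f''(x_0)
f'(-1) = -5
x_1 = -1 - -5/8 = -3/8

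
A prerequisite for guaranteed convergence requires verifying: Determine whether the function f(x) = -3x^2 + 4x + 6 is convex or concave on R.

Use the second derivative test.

f(x) = -3x^2 + 4x + 6
f'(x) = -6x + 4
f''(x) = -6
Since f''(x) = -6 < 0 for all x, f is concave on R.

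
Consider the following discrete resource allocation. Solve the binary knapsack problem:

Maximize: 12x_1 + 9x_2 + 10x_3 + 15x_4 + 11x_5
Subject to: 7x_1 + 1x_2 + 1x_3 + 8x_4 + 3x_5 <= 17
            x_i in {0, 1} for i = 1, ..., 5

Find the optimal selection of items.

Items: item 1 (v=12, w=7), item 2 (v=9, w=1), item 3 (v=10, w=1), item 4 (v=15, w=8), item 5 (v=11, w=3)
Capacity: 17
Checking all 32 subsets (w = total weight, v = total value):
  {}: w = 0, v = 0
  {1}: w = 7, v = 12
  {2}: w = 1, v = 9
  {3}: w = 1, v = 10
  {4}: w = 8, v = 15
  {5}: w = 3, v = 11
  {1, 2}: w = 8, v = 21
  {1, 3}: w = 8, v = 22
  {1, 4}: w = 15, v = 27
  {1, 5}: w = 10, v = 23
  {2, 3}: w = 2, v = 19
  {2, 4}: w = 9, v = 24
  {2, 5}: w = 4, v = 20
  {3, 4}: w = 9, v = 25
  {3, 5}: w = 4, v = 21
  {4, 5}: w = 11, v = 26
  {1, 2, 3}: w = 9, v = 31
  {1, 2, 4}: w = 16, v = 36
  {1, 2, 5}: w = 11, v = 32
  {1, 3, 4}: w = 16, v = 37
  {1, 3, 5}: w = 11, v = 33
  {1, 4, 5}: w = 18 > 17, infeasible
  {2, 3, 4}: w = 10, v = 34
  {2, 3, 5}: w = 5, v = 30
  {2, 4, 5}: w = 12, v = 35
  {3, 4, 5}: w = 12, v = 36
  {1, 2, 3, 4}: w = 17, v = 46
  {1, 2, 3, 5}: w = 12, v = 42
  {1, 2, 4, 5}: w = 19 > 17, infeasible
  {1, 3, 4, 5}: w = 19 > 17, infeasible
  {2, 3, 4, 5}: w = 13, v = 45
  {1, 2, 3, 4, 5}: w = 20 > 17, infeasible
Best feasible subset: items [1, 2, 3, 4]
Total weight: 17 <= 17, total value: 46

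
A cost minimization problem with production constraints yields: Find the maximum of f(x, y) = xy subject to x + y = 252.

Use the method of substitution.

Substitute y = 252 - x into f(x,y) = xy:
g(x) = x(252 - x) = 252x - x^2
g'(x) = 252 - 2x = 0  =>  x = 126
y = 252 - 126 = 126
Maximum value = 126 * 126 = 15876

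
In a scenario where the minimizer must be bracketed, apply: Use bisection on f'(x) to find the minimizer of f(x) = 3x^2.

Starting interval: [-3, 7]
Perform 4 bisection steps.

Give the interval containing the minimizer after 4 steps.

Finding critical point of f(x) = 3x^2 using bisection on f'(x) = 6x + 0.
f'(x) = 0 when x = 0.
Starting interval: [-3, 7]
Step 1: mid = 2, f'(mid) = 12, new interval = [-3, 2]
Step 2: mid = -1/2, f'(mid) = -3, new interval = [-1/2, 2]
Step 3: mid = 3/4, f'(mid) = 9/2, new interval = [-1/2, 3/4]
Step 4: mid = 1/8, f'(mid) = 3/4, new interval = [-1/2, 1/8]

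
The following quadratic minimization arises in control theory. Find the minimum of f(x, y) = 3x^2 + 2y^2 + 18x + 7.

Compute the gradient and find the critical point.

f(x,y) = 3x^2 + 2y^2 + 18x + 7
df/dx = 6x + (18) = 0  =>  x = -3
df/dy = 4y + (0) = 0  =>  y = 0
f(-3, 0) = 3*(-3)^2 + 2*(0)^2 + 18*(-3) + 7 = -20
Hessian is diagonal with entries 6, 4 > 0, so this is a minimum.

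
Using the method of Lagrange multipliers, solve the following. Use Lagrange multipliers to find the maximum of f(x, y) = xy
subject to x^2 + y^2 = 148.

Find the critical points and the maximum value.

Lagrange conditions: y = 2*lambda*x and x = 2*lambda*y
If x = 0 then y = 0, violating the constraint, so x, y != 0.
Dividing: y/x = x/y => x^2 = y^2 => y = x or y = -x
Constraint: 2x^2 = 148 => x^2 = 74 => x = +/-sqrt(74)
Critical points: (sqrt(74), sqrt(74)), (-sqrt(74), -sqrt(74)), (sqrt(74), -sqrt(74)), (-sqrt(74), sqrt(74))
  y = x:  xy = x^2 = 74  at (sqrt(74), sqrt(74)) and (-sqrt(74), -sqrt(74))
  y = -x: xy = -x^2 = -74 at (sqrt(74), -sqrt(74)) and (-sqrt(74), sqrt(74))
Maximum xy = 74 at (sqrt(74), sqrt(74)) and (-sqrt(74), -sqrt(74))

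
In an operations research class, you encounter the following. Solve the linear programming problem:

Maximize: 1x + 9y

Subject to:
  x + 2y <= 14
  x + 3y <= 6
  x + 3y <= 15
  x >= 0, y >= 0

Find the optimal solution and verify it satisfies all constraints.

Feasible vertices: (0, 0), (0, 2), (6, 0)
Objective 1x + 9y at each vertex:
  (0, 0): 0
  (0, 2): 18
  (6, 0): 6
Maximum is 18 at (0, 2).
Verify constraints at (x, y) = (0, 2):
  1*0 + 2*2 = 4 <= 14
  1*0 + 3*2 = 6 <= 6 (active)
  1*0 + 3*2 = 6 <= 15
  x = 0 >= 0, y = 2 >= 0. All constraints satisfied.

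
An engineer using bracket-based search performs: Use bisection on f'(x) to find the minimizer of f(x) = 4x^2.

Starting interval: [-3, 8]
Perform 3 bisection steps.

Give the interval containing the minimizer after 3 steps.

Finding critical point of f(x) = 4x^2 using bisection on f'(x) = 8x + 0.
f'(x) = 0 when x = 0.
Starting interval: [-3, 8]
Step 1: mid = 5/2, f'(mid) = 20, new interval = [-3, 5/2]
Step 2: mid = -1/4, f'(mid) = -2, new interval = [-1/4, 5/2]
Step 3: mid = 9/8, f'(mid) = 9, new interval = [-1/4, 9/8]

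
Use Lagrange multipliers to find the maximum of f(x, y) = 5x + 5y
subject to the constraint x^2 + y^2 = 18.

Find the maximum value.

Set up Lagrange conditions: grad f = lambda * grad g
  5 = 2*lambda*x
  5 = 2*lambda*y
From these: x/y = 5/5, so x = 5t, y = 5t for some t.
Substitute into constraint: (5t)^2 + (5t)^2 = 18
  t^2 * 50 = 18
  t = sqrt(18/50)
Maximum = 5*x + 5*y = (5^2 + 5^2)*t = 50 * sqrt(18/50) = 30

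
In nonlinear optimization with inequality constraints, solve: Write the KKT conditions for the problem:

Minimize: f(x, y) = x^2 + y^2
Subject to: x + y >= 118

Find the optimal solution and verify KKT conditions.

KKT conditions for min x^2 + y^2 s.t. x + y >= 118:
Stationarity: 2x = mu, 2y = mu
So x = y = mu/2.
Complementary slackness: mu*(x + y - 118) = 0
Primal feasibility: x + y >= 118; dual feasibility: mu >= 0
If mu = 0 then x = y = 0, but 0 + 0 < 118 is infeasible, so the constraint is active.
Constraint active: x + y = 2*(mu/2) = 118 => mu = 118
x = y = 59, f = 6962
Verify: stationarity 2*59 = 118 = mu; primal 59 + 59 = 118 >= 118; dual mu = 118 >= 0; complementary slackness 118*(118 - 118) = 0. All KKT conditions hold.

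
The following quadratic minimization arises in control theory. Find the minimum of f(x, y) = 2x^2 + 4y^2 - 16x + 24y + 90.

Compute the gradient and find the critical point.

f(x,y) = 2x^2 + 4y^2 - 16x + 24y + 90
df/dx = 4x + (-16) = 0  =>  x = 4
df/dy = 8y + (24) = 0  =>  y = -3
f(4, -3) = 2*(4)^2 + 4*(-3)^2 + -16*(4) + 24*(-3) + 90 = 22
Hessian is diagonal with entries 4, 8 > 0, so this is a minimum.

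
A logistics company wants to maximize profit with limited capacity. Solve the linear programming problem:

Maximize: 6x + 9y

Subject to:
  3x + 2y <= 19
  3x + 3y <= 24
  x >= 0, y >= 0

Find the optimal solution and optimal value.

Feasible vertices: (0, 0), (0, 8), (3, 5), (19/3, 0)
Objective 6x + 9y at each:
  (0, 0): 0
  (0, 8): 72
  (3, 5): 63
  (19/3, 0): 38
Maximum is 72 at (0, 8).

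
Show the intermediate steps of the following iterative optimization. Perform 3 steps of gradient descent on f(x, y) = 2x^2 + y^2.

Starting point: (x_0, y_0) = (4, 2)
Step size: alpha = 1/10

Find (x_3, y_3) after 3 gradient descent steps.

f(x,y) = 2x^2 + y^2
grad_x = 4x + 0y, grad_y = 2y + 0x
Step 1: grad = (16, 4), (12/5, 8/5)
Step 2: grad = (48/5, 16/5), (36/25, 32/25)
Step 3: grad = (144/25, 64/25), (108/125, 128/125)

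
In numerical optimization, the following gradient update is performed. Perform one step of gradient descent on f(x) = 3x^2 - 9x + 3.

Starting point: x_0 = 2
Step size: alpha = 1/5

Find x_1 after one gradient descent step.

f(x) = 3x^2 - 9x + 3
f'(x) = 6x - 9
f'(2) = 6*2 + (-9) = 3
x_1 = x_0 - alpha * f'(x_0) = 2 - 1/5 * 3 = 7/5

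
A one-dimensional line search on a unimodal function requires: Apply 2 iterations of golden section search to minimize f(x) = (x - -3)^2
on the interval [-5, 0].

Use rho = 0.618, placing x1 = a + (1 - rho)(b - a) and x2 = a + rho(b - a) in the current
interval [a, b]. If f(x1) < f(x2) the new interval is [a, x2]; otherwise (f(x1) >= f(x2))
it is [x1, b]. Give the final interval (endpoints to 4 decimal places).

Golden section search for min of f(x) = (x - -3)^2 on [-5, 0].
Each step: x1 = a + (1 - rho)(b - a), x2 = a + rho(b - a); if f(x1) < f(x2) keep [a, x2], otherwise keep [x1, b].
Step 1: [-5.0000, 0.0000], x1=-3.0900 (f=0.0081), x2=-1.9100 (f=1.1881); f(x1) < f(x2) => keep [-5.0000, -1.9100]
Step 2: [-5.0000, -1.9100], x1=-3.8196 (f=0.6718), x2=-3.0904 (f=0.0082); f(x1) > f(x2) => keep [-3.8196, -1.9100]
Final interval: [-3.8196, -1.9100]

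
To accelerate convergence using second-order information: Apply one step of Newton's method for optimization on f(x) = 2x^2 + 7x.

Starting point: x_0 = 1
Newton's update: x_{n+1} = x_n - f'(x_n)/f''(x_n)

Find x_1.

f(x) = 2x^2 + 7x
f'(x) = 4x + (7), f''(x) = 4
Newton step: x_1 = x_0 - f'(x_0)/f''(x_0)
f'(1) = 11
x_1 = 1 - 11/4 = -7/4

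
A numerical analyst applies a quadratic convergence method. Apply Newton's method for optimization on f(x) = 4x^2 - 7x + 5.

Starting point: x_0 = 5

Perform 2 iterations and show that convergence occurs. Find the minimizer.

f(x) = 4x^2 - 7x + 5, f'(x) = 8x + (-7), f''(x) = 8
Step 1: f'(5) = 33, x_1 = 5 - 33/8 = 7/8
Step 2: f'(7/8) = 0, x_2 = 7/8 (converged)
Newton's method converges in 1 step for quadratics.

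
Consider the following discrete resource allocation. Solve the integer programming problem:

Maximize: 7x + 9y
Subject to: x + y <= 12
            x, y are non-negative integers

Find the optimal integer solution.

Objective: 7x + 9y, constraint: x + y <= 12
Coefficient of y is 9 > coefficient of x is 7, so allocate the entire budget to y.
Optimal: x = 0, y = 12, value = 108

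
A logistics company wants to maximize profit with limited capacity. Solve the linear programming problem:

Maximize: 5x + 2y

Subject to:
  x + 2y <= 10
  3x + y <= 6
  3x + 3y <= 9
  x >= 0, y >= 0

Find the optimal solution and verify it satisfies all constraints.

Feasible vertices: (0, 0), (0, 3), (3/2, 3/2), (2, 0)
Objective 5x + 2y at each vertex:
  (0, 0): 0
  (0, 3): 6
  (3/2, 3/2): 21/2
  (2, 0): 10
Maximum is 21/2 at (3/2, 3/2).
Verify constraints at (x, y) = (3/2, 3/2):
  1*(3/2) + 2*(3/2) = 9/2 <= 10
  3*(3/2) + 1*(3/2) = 6 <= 6 (active)
  3*(3/2) + 3*(3/2) = 9 <= 9 (active)
  x = 3/2 >= 0, y = 3/2 >= 0. All constraints satisfied.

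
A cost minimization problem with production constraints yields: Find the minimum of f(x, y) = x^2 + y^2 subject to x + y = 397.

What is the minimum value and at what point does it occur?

Substitute y = 397 - x into f(x,y) = x^2 + y^2:
g(x) = x^2 + (397 - x)^2 = 2x^2 - 794x + 157609
g'(x) = 4x - 794 = 0  =>  x = 397/2
y = 397 - 397/2 = 397/2
Minimum value = (397/2)^2 + (397/2)^2 = 157609/2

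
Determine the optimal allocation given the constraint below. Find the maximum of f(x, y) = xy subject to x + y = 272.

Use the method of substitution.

Substitute y = 272 - x into f(x,y) = xy:
g(x) = x(272 - x) = 272x - x^2
g'(x) = 272 - 2x = 0  =>  x = 136
y = 272 - 136 = 136
Maximum value = 136 * 136 = 18496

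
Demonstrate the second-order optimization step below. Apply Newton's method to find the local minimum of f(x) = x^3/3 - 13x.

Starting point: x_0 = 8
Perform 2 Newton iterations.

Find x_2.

f(x) = x^3/3 - 13x
f'(x) = x^2 - 13, f''(x) = 2x
Newton update: x_{n+1} = x_n - (x_n^2 - 13)/(2*x_n)
Step 1: x_0 = 8, f'=51, f''=16, x_1 = 77/16
Step 2: x_1 = 77/16, f'=2601/256, f''=77/8, x_2 = 9257/2464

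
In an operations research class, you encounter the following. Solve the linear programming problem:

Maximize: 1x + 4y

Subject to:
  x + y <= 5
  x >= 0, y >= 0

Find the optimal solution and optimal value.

The feasible region has vertices at [(0, 0), (5, 0), (0, 5)].
Checking objective 1x + 4y at each vertex:
  (0, 0): 1*0 + 4*0 = 0
  (5, 0): 1*5 + 4*0 = 5
  (0, 5): 1*0 + 4*5 = 20
Maximum is 20 at (0, 5).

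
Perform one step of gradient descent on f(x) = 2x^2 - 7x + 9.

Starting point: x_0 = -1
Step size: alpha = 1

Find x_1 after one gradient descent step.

f(x) = 2x^2 - 7x + 9
f'(x) = 4x - 7
f'(-1) = 4*-1 + (-7) = -11
x_1 = x_0 - alpha * f'(x_0) = -1 - 1 * -11 = 10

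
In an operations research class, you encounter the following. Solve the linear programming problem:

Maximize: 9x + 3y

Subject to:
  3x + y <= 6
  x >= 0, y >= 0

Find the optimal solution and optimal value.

The feasible region has vertices at [(0, 0), (2, 0), (0, 6)].
Checking objective 9x + 3y at each vertex:
  (0, 0): 9*0 + 3*0 = 0
  (2, 0): 9*2 + 3*0 = 18
  (0, 6): 9*0 + 3*6 = 18
Maximum is 18 at (2, 0).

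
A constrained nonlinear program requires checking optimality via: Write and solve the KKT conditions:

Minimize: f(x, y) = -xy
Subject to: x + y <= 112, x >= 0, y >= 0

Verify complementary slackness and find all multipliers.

Problem: min -xy s.t. x + y <= 112 (multiplier lambda), x >= 0 (mu_x), y >= 0 (mu_y)
KKT stationarity: -y + lambda - mu_x = 0, -x + lambda - mu_y = 0, with lambda, mu_x, mu_y >= 0
Complementary slackness: lambda*(x + y - 112) = 0, mu_x*x = 0, mu_y*y = 0
If lambda = 0: y = -mu_x <= 0 and x = -mu_y <= 0 force x = y = 0 with f = 0; but x = y = 56 is feasible with f = -3136 < 0, so this is not the minimum. Hence lambda > 0 and x + y = 112.
Try x > 0, y > 0 (so mu_x = mu_y = 0): y = lambda, x = lambda => x = y = lambda
x + y = 112 => 2*lambda = 112 => lambda = 56
x* = y* = 56 > 0, consistent with mu_x = mu_y = 0.
(Any feasible point with x = 0 or y = 0 has f = 0 > -3136, so the minimum is not on those boundaries.)
min(-xy) = -3136 (i.e. max xy = 3136)
Multipliers: lambda = 56, mu_x = 0, mu_y = 0
Complementary slackness: lambda*(x + y - 112) = 56*(56 + 56 - 112) = 0, mu_x*x = 0*56 = 0, mu_y*y = 0*56 = 0. Satisfied.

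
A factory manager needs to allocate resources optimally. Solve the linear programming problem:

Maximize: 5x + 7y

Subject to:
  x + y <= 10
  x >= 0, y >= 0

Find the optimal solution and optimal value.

The feasible region has vertices at [(0, 0), (10, 0), (0, 10)].
Checking objective 5x + 7y at each vertex:
  (0, 0): 5*0 + 7*0 = 0
  (10, 0): 5*10 + 7*0 = 50
  (0, 10): 5*0 + 7*10 = 70
Maximum is 70 at (0, 10).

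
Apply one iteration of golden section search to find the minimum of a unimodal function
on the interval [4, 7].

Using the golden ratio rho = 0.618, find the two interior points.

Golden section search on [4, 7].
Golden ratio rho = 0.618 (approx).
Interior points:
  x_1 = 4 + (1-0.618)*3 = 5.1460
  x_2 = 4 + 0.618*3 = 5.8540
Compare f(x_1) and f(x_2) to determine which subinterval to keep.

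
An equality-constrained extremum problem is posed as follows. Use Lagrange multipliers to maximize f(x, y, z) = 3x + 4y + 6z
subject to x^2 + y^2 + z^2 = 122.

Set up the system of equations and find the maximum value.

Lagrange conditions: 3 = 2*lambda*x, 4 = 2*lambda*y, 6 = 2*lambda*z
So x:3 = y:4 = z:6, i.e. x = 3t, y = 4t, z = 6t
Constraint: t^2*(3^2 + 4^2 + 6^2) = 122
  t^2 * 61 = 122  =>  t = sqrt(2)
Maximum = 3*3t + 4*4t + 6*6t = 61*sqrt(2) = sqrt(7442)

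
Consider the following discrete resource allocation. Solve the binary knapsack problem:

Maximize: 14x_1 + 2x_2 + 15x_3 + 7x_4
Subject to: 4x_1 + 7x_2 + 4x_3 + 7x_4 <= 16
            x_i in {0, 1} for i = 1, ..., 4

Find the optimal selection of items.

Items: item 1 (v=14, w=4), item 2 (v=2, w=7), item 3 (v=15, w=4), item 4 (v=7, w=7)
Capacity: 16
Checking all 16 subsets (w = total weight, v = total value):
  {}: w = 0, v = 0
  {1}: w = 4, v = 14
  {2}: w = 7, v = 2
  {3}: w = 4, v = 15
  {4}: w = 7, v = 7
  {1, 2}: w = 11, v = 16
  {1, 3}: w = 8, v = 29
  {1, 4}: w = 11, v = 21
  {2, 3}: w = 11, v = 17
  {2, 4}: w = 14, v = 9
  {3, 4}: w = 11, v = 22
  {1, 2, 3}: w = 15, v = 31
  {1, 2, 4}: w = 18 > 16, infeasible
  {1, 3, 4}: w = 15, v = 36
  {2, 3, 4}: w = 18 > 16, infeasible
  {1, 2, 3, 4}: w = 22 > 16, infeasible
Best feasible subset: items [1, 3, 4]
Total weight: 15 <= 16, total value: 36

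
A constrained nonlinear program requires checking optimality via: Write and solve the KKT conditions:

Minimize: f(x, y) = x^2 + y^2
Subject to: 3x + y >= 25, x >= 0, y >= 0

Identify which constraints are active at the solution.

KKT conditions for min x^2 + y^2 s.t. 3x + 1y >= 25, x >= 0, y >= 0:
Stationarity: 2x = mu*3 + mu_x, 2y = mu*1 + mu_y, with mu, mu_x, mu_y >= 0
Complementary slackness: mu*(3x + y - 25) = 0, mu_x*x = 0, mu_y*y = 0
(0, 0) is infeasible (3*0 + 1*0 < 25), so if mu = 0 stationarity would force x = mu_x/2 >= 0, y = mu_y/2 >= 0 with mu_x*x = mu_y*y = 0, i.e. x = y = 0: contradiction. Hence mu > 0 and 3x + y = 25 is active.
Try x > 0, y > 0 (so mu_x = mu_y = 0): x = 3*mu/2, y = 1*mu/2
Substitute: 3*(3*mu/2) + 1*(1*mu/2) = 25
  mu*10/2 = 25 => mu = 5
x* = 15/2 > 0, y* = 5/2 > 0, consistent with mu_x = mu_y = 0.
f is convex and the constraints are linear, so this KKT point is the global minimum.
f* = 125/2
Active constraints: 3x + y >= 25 (holds with equality, mu = 5 > 0); x >= 0 and y >= 0 are inactive (mu_x = mu_y = 0).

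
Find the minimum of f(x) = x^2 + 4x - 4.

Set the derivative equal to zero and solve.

f(x) = x^2 + 4x - 4
f'(x) = 2x + (4) = 0
x = -4/2 = -2
f(-2) = -8
Since f''(x) = 2 > 0, this is a minimum.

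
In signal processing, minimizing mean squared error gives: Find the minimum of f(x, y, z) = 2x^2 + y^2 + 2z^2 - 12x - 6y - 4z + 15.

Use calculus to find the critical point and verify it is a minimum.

f(x,y,z) = 2x^2 + y^2 + 2z^2 - 12x - 6y - 4z + 15
df/dx = 4x + (-12) = 0 => x = 3
df/dy = 2y + (-6) = 0 => y = 3
df/dz = 4z + (-4) = 0 => z = 1
f(3,3,1) = 2*(3)^2 + 1*(3)^2 + 2*(1)^2 + -12*(3) + -6*(3) + -4*(1) + 15 = -14
Hessian is diagonal with entries 4, 2, 4 > 0, confirmed minimum.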